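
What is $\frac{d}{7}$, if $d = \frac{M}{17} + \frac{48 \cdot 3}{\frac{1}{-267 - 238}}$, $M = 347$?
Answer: $- \frac{1235893}{119} \approx -10386.0$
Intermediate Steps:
$d = - \frac{1235893}{17}$ ($d = \frac{347}{17} + \frac{48 \cdot 3}{\frac{1}{-267 - 238}} = 347 \cdot \frac{1}{17} + \frac{144}{\frac{1}{-505}} = \frac{347}{17} + \frac{144}{- \frac{1}{505}} = \frac{347}{17} + 144 \left(-505\right) = \frac{347}{17} - 72720 = - \frac{1235893}{17} \approx -72700.0$)
$\frac{d}{7} = \frac{1}{7} \left(- \frac{1235893}{17}\right) = - \frac{1235893}{119}$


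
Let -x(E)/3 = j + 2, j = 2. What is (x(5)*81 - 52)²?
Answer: 1048576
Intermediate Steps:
x(E) = -12 (x(E) = -3*(2 + 2) = -3*4 = -12)
(x(5)*81 - 52)² = (-12*81 - 52)² = (-972 - 52)² = (-1024)² = 1048576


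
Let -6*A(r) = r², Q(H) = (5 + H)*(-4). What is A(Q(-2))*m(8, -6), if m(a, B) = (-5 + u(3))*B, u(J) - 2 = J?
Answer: 0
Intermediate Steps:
Q(H) = -20 - 4*H
u(J) = 2 + J
m(a, B) = 0 (m(a, B) = (-5 + (2 + 3))*B = (-5 + 5)*B = 0*B = 0)
A(r) = -r²/6
A(Q(-2))*m(8, -6) = -(-20 - 4*(-2))²/6*0 = -(-20 + 8)²/6*0 = -⅙*(-12)²*0 = -⅙*144*0 = -24*0 = 0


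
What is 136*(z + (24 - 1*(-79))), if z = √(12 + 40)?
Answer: 14008 + 272*√13 ≈ 14989.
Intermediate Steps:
z = 2*√13 (z = √52 = 2*√13 ≈ 7.2111)
136*(z + (24 - 1*(-79))) = 136*(2*√13 + (24 - 1*(-79))) = 136*(2*√13 + (24 + 79)) = 136*(2*√13 + 103) = 136*(103 + 2*√13) = 14008 + 272*√13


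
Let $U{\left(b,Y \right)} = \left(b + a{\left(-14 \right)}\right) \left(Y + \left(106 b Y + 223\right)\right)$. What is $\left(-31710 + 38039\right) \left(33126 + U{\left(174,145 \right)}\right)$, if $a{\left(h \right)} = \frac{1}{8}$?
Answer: $\frac{5895762500947}{2} \approx 2.9479 \cdot 10^{12}$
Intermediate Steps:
$a{\left(h \right)} = \frac{1}{8}$
$U{\left(b,Y \right)} = \left(\frac{1}{8} + b\right) \left(223 + Y + 106 Y b\right)$ ($U{\left(b,Y \right)} = \left(b + \frac{1}{8}\right) \left(Y + \left(106 b Y + 223\right)\right) = \left(\frac{1}{8} + b\right) \left(Y + \left(106 Y b + 223\right)\right) = \left(\frac{1}{8} + b\right) \left(Y + \left(223 + 106 Y b\right)\right) = \left(\frac{1}{8} + b\right) \left(223 + Y + 106 Y b\right)$)
$\left(-31710 + 38039\right) \left(33126 + U{\left(174,145 \right)}\right) = \left(-31710 + 38039\right) \left(33126 + \left(\frac{223}{8} + 223 \cdot 174 + \frac{1}{8} \cdot 145 + 106 \cdot 145 \cdot 174^{2} + \frac{57}{4} \cdot 145 \cdot 174\right)\right) = 6329 \left(33126 + \left(\frac{223}{8} + 38802 + \frac{145}{8} + 106 \cdot 145 \cdot 30276 + \frac{719055}{2}\right)\right) = 6329 \left(33126 + \left(\frac{223}{8} + 38802 + \frac{145}{8} + 465342120 + \frac{719055}{2}\right)\right) = 6329 \left(33126 + \frac{931480991}{2}\right) = 6329 \cdot \frac{931547243}{2} = \frac{5895762500947}{2}$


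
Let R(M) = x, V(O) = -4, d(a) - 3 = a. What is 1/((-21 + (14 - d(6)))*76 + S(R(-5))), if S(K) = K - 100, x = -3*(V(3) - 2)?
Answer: -1/1298 ≈ -0.00077042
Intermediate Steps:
d(a) = 3 + a
x = 18 (x = -3*(-4 - 2) = -3*(-6) = 18)
R(M) = 18
S(K) = -100 + K
1/((-21 + (14 - d(6)))*76 + S(R(-5))) = 1/((-21 + (14 - (3 + 6)))*76 + (-100 + 18)) = 1/((-21 + (14 - 1*9))*76 - 82) = 1/((-21 + (14 - 9))*76 - 82) = 1/((-21 + 5)*76 - 82) = 1/(-16*76 - 82) = 1/(-1216 - 82) = 1/(-1298) = -1/1298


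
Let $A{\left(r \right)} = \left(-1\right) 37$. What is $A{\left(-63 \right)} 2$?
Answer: $-74$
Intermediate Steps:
$A{\left(r \right)} = -37$
$A{\left(-63 \right)} 2 = \left(-37\right) 2 = -74$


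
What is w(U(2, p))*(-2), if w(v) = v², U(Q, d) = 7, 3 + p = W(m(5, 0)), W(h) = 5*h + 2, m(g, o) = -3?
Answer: -98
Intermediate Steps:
W(h) = 2 + 5*h
p = -16 (p = -3 + (2 + 5*(-3)) = -3 + (2 - 15) = -3 - 13 = -16)
w(U(2, p))*(-2) = 7²*(-2) = 49*(-2) = -98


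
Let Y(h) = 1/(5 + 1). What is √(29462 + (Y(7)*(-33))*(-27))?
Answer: √118442/2 ≈ 172.08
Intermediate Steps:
Y(h) = ⅙ (Y(h) = 1/6 = ⅙)
√(29462 + (Y(7)*(-33))*(-27)) = √(29462 + ((⅙)*(-33))*(-27)) = √(29462 - 11/2*(-27)) = √(29462 + 297/2) = √(59221/2) = √118442/2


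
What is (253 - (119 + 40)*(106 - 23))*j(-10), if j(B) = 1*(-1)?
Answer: 12944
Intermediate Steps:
j(B) = -1
(253 - (119 + 40)*(106 - 23))*j(-10) = (253 - (119 + 40)*(106 - 23))*(-1) = (253 - 159*83)*(-1) = (253 - 1*13197)*(-1) = (253 - 13197)*(-1) = -12944*(-1) = 12944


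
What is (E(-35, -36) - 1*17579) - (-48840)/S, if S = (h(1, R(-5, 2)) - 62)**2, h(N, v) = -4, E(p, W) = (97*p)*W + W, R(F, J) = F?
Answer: 3452335/33 ≈ 1.0462e+5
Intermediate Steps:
E(p, W) = W + 97*W*p (E(p, W) = 97*W*p + W = W + 97*W*p)
S = 4356 (S = (-4 - 62)**2 = (-66)**2 = 4356)
(E(-35, -36) - 1*17579) - (-48840)/S = (-36*(1 + 97*(-35)) - 1*17579) - (-48840)/4356 = (-36*(1 - 3395) - 17579) - (-48840)/4356 = (-36*(-3394) - 17579) - 1*(-370/33) = (122184 - 17579) + 370/33 = 104605 + 370/33 = 3452335/33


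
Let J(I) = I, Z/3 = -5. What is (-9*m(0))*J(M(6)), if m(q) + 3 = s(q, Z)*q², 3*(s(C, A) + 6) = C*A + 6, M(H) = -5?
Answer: -135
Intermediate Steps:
Z = -15 (Z = 3*(-5) = -15)
s(C, A) = -4 + A*C/3 (s(C, A) = -6 + (C*A + 6)/3 = -6 + (A*C + 6)/3 = -6 + (6 + A*C)/3 = -6 + (2 + A*C/3) = -4 + A*C/3)
m(q) = -3 + q²*(-4 - 5*q) (m(q) = -3 + (-4 + (⅓)*(-15)*q)*q² = -3 + (-4 - 5*q)*q² = -3 + q²*(-4 - 5*q))
(-9*m(0))*J(M(6)) = -9*(-3 - 1*0²*(4 + 5*0))*(-5) = -9*(-3 - 1*0*(4 + 0))*(-5) = -9*(-3 - 1*0*4)*(-5) = -9*(-3 + 0)*(-5) = -9*(-3)*(-5) = 27*(-5) = -135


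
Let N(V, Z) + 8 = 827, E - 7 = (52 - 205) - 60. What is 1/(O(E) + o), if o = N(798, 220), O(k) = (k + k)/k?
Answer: 1/821 ≈ 0.0012180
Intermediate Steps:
E = -206 (E = 7 + ((52 - 205) - 60) = 7 + (-153 - 60) = 7 - 213 = -206)
N(V, Z) = 819 (N(V, Z) = -8 + 827 = 819)
O(k) = 2 (O(k) = (2*k)/k = 2)
o = 819
1/(O(E) + o) = 1/(2 + 819) = 1/821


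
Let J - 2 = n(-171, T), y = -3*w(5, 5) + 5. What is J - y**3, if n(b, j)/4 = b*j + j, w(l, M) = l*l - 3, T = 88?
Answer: 167143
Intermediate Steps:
w(l, M) = -3 + l**2 (w(l, M) = l**2 - 3 = -3 + l**2)
n(b, j) = 4*j + 4*b*j (n(b, j) = 4*(b*j + j) = 4*(j + b*j) = 4*j + 4*b*j)
y = -61 (y = -3*(-3 + 5**2) + 5 = -3*(-3 + 25) + 5 = -3*22 + 5 = -66 + 5 = -61)
J = -59838 (J = 2 + 4*88*(1 - 171) = 2 + 4*88*(-170) = 2 - 59840 = -59838)
J - y**3 = -59838 - 1*(-61)**3 = -59838 - 1*(-226981) = -59838 + 226981 = 167143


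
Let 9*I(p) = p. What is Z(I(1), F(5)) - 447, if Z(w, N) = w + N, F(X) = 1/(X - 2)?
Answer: -4019/9 ≈ -446.56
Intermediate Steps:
F(X) = 1/(-2 + X)
I(p) = p/9
Z(w, N) = N + w
Z(I(1), F(5)) - 447 = (1/(-2 + 5) + (⅑)*1) - 447 = (1/3 + ⅑) - 447 = (⅓ + ⅑) - 447 = 4/9 - 447 = -4019/9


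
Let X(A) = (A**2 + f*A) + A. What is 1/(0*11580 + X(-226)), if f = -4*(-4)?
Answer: 1/47234 ≈ 2.1171e-5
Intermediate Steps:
f = 16
X(A) = A**2 + 17*A (X(A) = (A**2 + 16*A) + A = A**2 + 17*A)
1/(0*11580 + X(-226)) = 1/(0*11580 - 226*(17 - 226)) = 1/(0 - 226*(-209)) = 1/(0 + 47234) = 1/47234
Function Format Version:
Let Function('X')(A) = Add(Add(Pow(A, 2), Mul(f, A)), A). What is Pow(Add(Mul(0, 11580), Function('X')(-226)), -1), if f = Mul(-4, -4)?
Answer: Rational(1, 47234) ≈ 2.1171e-5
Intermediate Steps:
f = 16
Function('X')(A) = Add(Pow(A, 2), Mul(17, A)) (Function('X')(A) = Add(Add(Pow(A, 2), Mul(16, A)), A) = Add(Pow(A, 2), Mul(17, A)))
Pow(Add(Mul(0, 11580), Function('X')(-226)), -1) = Pow(Add(Mul(0, 11580), Mul(-226, Add(17, -226))), -1) = Pow(Add(0, Mul(-226, -209)), -1) = Pow(Add(0, 47234), -1) = Pow(47234, -1) = Rational(1, 47234)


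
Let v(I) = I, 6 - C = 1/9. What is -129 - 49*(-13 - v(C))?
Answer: 7169/9 ≈ 796.56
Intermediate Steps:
C = 53/9 (C = 6 - 1/9 = 6 - 1*⅑ = 6 - ⅑ = 53/9 ≈ 5.8889)
-129 - 49*(-13 - v(C)) = -129 - 49*(-13 - 1*53/9) = -129 - 49*(-13 - 53/9) = -129 - 49*(-170/9) = -129 + 8330/9 = 7169/9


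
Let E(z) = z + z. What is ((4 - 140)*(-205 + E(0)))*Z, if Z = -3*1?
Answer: -83640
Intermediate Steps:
E(z) = 2*z
Z = -3
((4 - 140)*(-205 + E(0)))*Z = ((4 - 140)*(-205 + 2*0))*(-3) = -136*(-205 + 0)*(-3) = -136*(-205)*(-3) = 27880*(-3) = -83640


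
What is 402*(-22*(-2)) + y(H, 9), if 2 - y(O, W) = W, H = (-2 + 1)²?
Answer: 17681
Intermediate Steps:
H = 1 (H = (-1)² = 1)
y(O, W) = 2 - W
402*(-22*(-2)) + y(H, 9) = 402*(-22*(-2)) + (2 - 1*9) = 402*44 + (2 - 9) = 17688 - 7 = 17681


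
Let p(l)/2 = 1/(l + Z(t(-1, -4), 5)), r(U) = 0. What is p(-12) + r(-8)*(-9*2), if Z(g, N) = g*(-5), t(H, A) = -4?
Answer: ¼ ≈ 0.25000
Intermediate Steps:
Z(g, N) = -5*g
p(l) = 2/(20 + l) (p(l) = 2/(l - 5*(-4)) = 2/(l + 20) = 2/(20 + l))
p(-12) + r(-8)*(-9*2) = 2/(20 - 12) + 0*(-9*2) = 2/8 + 0*(-18) = 2*(⅛) + 0 = ¼ + 0 = ¼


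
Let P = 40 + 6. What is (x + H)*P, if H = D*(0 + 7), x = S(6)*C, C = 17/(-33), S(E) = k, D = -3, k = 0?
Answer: -966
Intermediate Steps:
S(E) = 0
C = -17/33 (C = 17*(-1/33) = -17/33 ≈ -0.51515)
P = 46
x = 0 (x = 0*(-17/33) = 0)
H = -21 (H = -3*(0 + 7) = -3*7 = -21)
(x + H)*P = (0 - 21)*46 = -21*46 = -966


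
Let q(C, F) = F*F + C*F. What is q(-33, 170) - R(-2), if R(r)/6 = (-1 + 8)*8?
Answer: 22954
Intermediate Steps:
q(C, F) = F**2 + C*F
R(r) = 336 (R(r) = 6*((-1 + 8)*8) = 6*(7*8) = 6*56 = 336)
q(-33, 170) - R(-2) = 170*(-33 + 170) - 1*336 = 170*137 - 336 = 23290 - 336 = 22954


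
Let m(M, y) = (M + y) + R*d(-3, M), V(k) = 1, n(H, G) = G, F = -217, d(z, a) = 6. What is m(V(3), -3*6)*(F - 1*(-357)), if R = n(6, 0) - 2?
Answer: -4060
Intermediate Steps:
R = -2 (R = 0 - 2 = -2)
m(M, y) = -12 + M + y (m(M, y) = (M + y) - 2*6 = (M + y) - 12 = -12 + M + y)
m(V(3), -3*6)*(F - 1*(-357)) = (-12 + 1 - 3*6)*(-217 - 1*(-357)) = (-12 + 1 - 18)*(-217 + 357) = -29*140 = -4060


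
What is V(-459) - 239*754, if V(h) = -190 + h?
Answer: -180855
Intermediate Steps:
V(-459) - 239*754 = (-190 - 459) - 239*754 = -649 - 180206 = -180855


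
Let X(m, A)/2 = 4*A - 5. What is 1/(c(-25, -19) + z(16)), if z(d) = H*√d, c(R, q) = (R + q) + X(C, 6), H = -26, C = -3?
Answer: -1/110 ≈ -0.0090909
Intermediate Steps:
X(m, A) = -10 + 8*A (X(m, A) = 2*(4*A - 5) = 2*(-5 + 4*A) = -10 + 8*A)
c(R, q) = 38 + R + q (c(R, q) = (R + q) + (-10 + 8*6) = (R + q) + (-10 + 48) = (R + q) + 38 = 38 + R + q)
z(d) = -26*√d
1/(c(-25, -19) + z(16)) = 1/((38 - 25 - 19) - 26*√16) = 1/(-6 - 26*4) = 1/(-6 - 104) = 1/(-110) = -1/110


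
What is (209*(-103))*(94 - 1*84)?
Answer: -215270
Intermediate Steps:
(209*(-103))*(94 - 1*84) = -21527*(94 - 84) = -21527*10 = -215270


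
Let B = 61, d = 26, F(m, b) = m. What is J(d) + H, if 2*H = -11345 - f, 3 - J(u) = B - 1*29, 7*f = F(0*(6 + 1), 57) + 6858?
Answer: -86679/14 ≈ -6191.4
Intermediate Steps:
f = 6858/7 (f = (0*(6 + 1) + 6858)/7 = (0*7 + 6858)/7 = (0 + 6858)/7 = (⅐)*6858 = 6858/7 ≈ 979.71)
J(u) = -29 (J(u) = 3 - (61 - 1*29) = 3 - (61 - 29) = 3 - 1*32 = 3 - 32 = -29)
H = -86273/14 (H = (-11345 - 1*6858/7)/2 = (-11345 - 6858/7)/2 = (½)*(-86273/7) = -86273/14 ≈ -6162.4)
J(d) + H = -29 - 86273/14 = -86679/14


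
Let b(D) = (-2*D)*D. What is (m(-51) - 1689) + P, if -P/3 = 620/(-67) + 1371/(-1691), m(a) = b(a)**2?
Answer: 3065719972986/113297 ≈ 2.7059e+7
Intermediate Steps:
b(D) = -2*D**2
m(a) = 4*a**4 (m(a) = (-2*a**2)**2 = 4*a**4)
P = 3420831/113297 (P = -3*(620/(-67) + 1371/(-1691)) = -3*(620*(-1/67) + 1371*(-1/1691)) = -3*(-620/67 - 1371/1691) = -3*(-1140277/113297) = 3420831/113297 ≈ 30.193)
(m(-51) - 1689) + P = (4*(-51)**4 - 1689) + 3420831/113297 = (4*6765201 - 1689) + 3420831/113297 = (27060804 - 1689) + 3420831/113297 = 27059115 + 3420831/113297 = 3065719972986/113297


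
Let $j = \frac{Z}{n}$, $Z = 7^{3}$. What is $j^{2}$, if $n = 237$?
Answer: $\frac{117649}{56169} \approx 2.0946$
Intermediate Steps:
$Z = 343$
$j = \frac{343}{237} \approx 1.4473$
$j^{2} = \left(\frac{343}{237}\right)^{2} = \frac{117649}{56169}$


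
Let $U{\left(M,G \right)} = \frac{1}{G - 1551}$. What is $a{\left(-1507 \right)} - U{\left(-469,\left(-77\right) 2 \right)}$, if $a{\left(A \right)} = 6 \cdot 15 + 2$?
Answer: $\frac{156861}{1705} \approx 92.001$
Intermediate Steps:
$U{\left(M,G \right)} = \frac{1}{-1551 + G}$
$a{\left(A \right)} = 92$ ($a{\left(A \right)} = 90 + 2 = 92$)
$a{\left(-1507 \right)} - U{\left(-469,\left(-77\right) 2 \right)} = 92 - \frac{1}{-1551 - 154} = 92 - \frac{1}{-1705} = 92 - - \frac{1}{1705} = 92 + \frac{1}{1705} = \frac{156861}{1705}$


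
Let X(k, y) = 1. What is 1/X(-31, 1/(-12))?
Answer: 1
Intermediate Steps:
1/X(-31, 1/(-12)) = 1/1 = 1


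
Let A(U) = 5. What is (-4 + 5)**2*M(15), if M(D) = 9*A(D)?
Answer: 45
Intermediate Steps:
M(D) = 45 (M(D) = 9*5 = 45)
(-4 + 5)**2*M(15) = (-4 + 5)**2*45 = 1**2*45 = 1*45 = 45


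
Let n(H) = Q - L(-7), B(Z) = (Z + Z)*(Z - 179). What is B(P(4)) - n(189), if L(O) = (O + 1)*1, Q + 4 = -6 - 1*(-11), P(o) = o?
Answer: -1407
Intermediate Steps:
B(Z) = 2*Z*(-179 + Z) (B(Z) = (2*Z)*(-179 + Z) = 2*Z*(-179 + Z))
Q = 1 (Q = -4 + (-6 - 1*(-11)) = -4 + (-6 + 11) = -4 + 5 = 1)
L(O) = 1 + O (L(O) = (1 + O)*1 = 1 + O)
n(H) = 7 (n(H) = 1 - (1 - 7) = 1 - 1*(-6) = 1 + 6 = 7)
B(P(4)) - n(189) = 2*4*(-179 + 4) - 1*7 = 2*4*(-175) - 7 = -1400 - 7 = -1407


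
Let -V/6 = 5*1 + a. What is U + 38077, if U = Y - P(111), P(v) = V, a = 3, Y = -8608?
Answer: 29517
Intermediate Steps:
V = -48 (V = -6*(5*1 + 3) = -6*(5 + 3) = -6*8 = -48)
P(v) = -48
U = -8560 (U = -8608 - 1*(-48) = -8608 + 48 = -8560)
U + 38077 = -8560 + 38077 = 29517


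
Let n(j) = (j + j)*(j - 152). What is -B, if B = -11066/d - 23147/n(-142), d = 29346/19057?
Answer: 978261853323/136126312 ≈ 7186.4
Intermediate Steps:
d = 29346/19057 (d = 29346*(1/19057) = 29346/19057 ≈ 1.5399)
n(j) = 2*j*(-152 + j) (n(j) = (2*j)*(-152 + j) = 2*j*(-152 + j))
B = -978261853323/136126312 (B = -11066/29346/19057 - 23147*(-1/(284*(-152 - 142))) = -11066*19057/29346 - 23147/(2*(-142)*(-294)) = -105442381/14673 - 23147/83496 = -978261853323/136126312 ≈ -7186.4)
-B = -1*(-978261853323/136126312) = 978261853323/136126312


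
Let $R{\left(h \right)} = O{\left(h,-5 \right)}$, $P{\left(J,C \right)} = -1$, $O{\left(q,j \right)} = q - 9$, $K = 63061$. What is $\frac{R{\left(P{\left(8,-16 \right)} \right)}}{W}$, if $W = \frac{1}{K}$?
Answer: $-630610$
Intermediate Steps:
$O{\left(q,j \right)} = -9 + q$ ($O{\left(q,j \right)} = q - 9 = -9 + q$)
$R{\left(h \right)} = -9 + h$
$W = \frac{1}{63061} \approx 1.5858 \cdot 10^{-5}$
$\frac{R{\left(P{\left(8,-16 \right)} \right)}}{W} = \left(-9 - 1\right) \frac{1}{\frac{1}{63061}} = \left(-10\right) 63061 = -630610$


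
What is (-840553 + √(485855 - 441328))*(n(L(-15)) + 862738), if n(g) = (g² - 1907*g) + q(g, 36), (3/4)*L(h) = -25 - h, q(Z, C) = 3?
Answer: -6720312855277/9 + 7995109*√44527/9 ≈ -7.4651e+11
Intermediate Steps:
L(h) = -100/3 - 4*h/3 (L(h) = 4*(-25 - h)/3 = -100/3 - 4*h/3)
n(g) = 3 + g² - 1907*g (n(g) = (g² - 1907*g) + 3 = 3 + g² - 1907*g)
(-840553 + √(485855 - 441328))*(n(L(-15)) + 862738) = (-840553 + √(485855 - 441328))*((3 + (-100/3 - 4/3*(-15))² - 1907*(-100/3 - 4/3*(-15))) + 862738) = (-840553 + √44527)*((3 + (-100/3 + 20)² - 1907*(-100/3 + 20)) + 862738) = (-840553 + √44527)*((3 + (-40/3)² - 1907*(-40/3)) + 862738) = (-840553 + √44527)*((3 + 1600/9 + 76280/3) + 862738) = (-840553 + √44527)*(230467/9 + 862738) = (-840553 + √44527)*(7995109/9) = -6720312855277/9 + 7995109*√44527/9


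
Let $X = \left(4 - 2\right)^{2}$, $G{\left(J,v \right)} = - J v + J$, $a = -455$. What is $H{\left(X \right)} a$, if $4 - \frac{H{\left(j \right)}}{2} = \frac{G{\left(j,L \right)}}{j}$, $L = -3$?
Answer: $0$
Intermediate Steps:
$G{\left(J,v \right)} = J - J v$ ($G{\left(J,v \right)} = - J v + J = J - J v$)
$X = 4$ ($X = 2^{2} = 4$)
$H{\left(j \right)} = 0$ ($H{\left(j \right)} = 8 - 2 \frac{j \left(1 - -3\right)}{j} = 8 - 2 \frac{j \left(1 + 3\right)}{j} = 8 - 2 \frac{j 4}{j} = 8 - 2 \frac{4 j}{j} = 8 - 8 = 0$)
$H{\left(X \right)} a = 0 \left(-455\right) = 0$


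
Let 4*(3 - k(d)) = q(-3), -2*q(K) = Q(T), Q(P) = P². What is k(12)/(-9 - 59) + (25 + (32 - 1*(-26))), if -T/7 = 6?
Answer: 10841/136 ≈ 79.713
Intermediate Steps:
T = -42 (T = -7*6 = -42)
q(K) = -882 (q(K) = -½*(-42)² = -½*1764 = -882)
k(d) = 447/2 (k(d) = 3 - ¼*(-882) = 3 + 441/2 = 447/2)
k(12)/(-9 - 59) + (25 + (32 - 1*(-26))) = 447/(2*(-9 - 59)) + (25 + (32 - 1*(-26))) = (447/2)/(-68) + (25 + (32 + 26)) = (447/2)*(-1/68) + (25 + 58) = -447/136 + 83 = 10841/136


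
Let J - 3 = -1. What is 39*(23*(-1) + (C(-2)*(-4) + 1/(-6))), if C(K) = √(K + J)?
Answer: -1807/2 ≈ -903.50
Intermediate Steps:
J = 2 (J = 3 - 1 = 2)
C(K) = √(2 + K) (C(K) = √(K + 2) = √(2 + K))
39*(23*(-1) + (C(-2)*(-4) + 1/(-6))) = 39*(23*(-1) + (√(2 - 2)*(-4) + 1/(-6))) = 39*(-23 + (√0*(-4) - ⅙)) = 39*(-23 + (0*(-4) - ⅙)) = 39*(-23 + (0 - ⅙)) = 39*(-23 - ⅙) = 39*(-139/6) = -1807/2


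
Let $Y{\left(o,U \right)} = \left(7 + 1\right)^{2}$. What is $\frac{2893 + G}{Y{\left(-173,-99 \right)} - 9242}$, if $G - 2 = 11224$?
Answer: $- \frac{14119}{9178} \approx -1.5384$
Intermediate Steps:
$G = 11226$ ($G = 2 + 11224 = 11226$)
$Y{\left(o,U \right)} = 64$ ($Y{\left(o,U \right)} = 8^{2} = 64$)
$\frac{2893 + G}{Y{\left(-173,-99 \right)} - 9242} = \frac{2893 + 11226}{64 - 9242} = \frac{14119}{-9178} = 14119 \left(- \frac{1}{9178}\right) = - \frac{14119}{9178}$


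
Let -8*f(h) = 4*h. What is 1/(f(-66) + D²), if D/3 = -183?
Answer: 1/301434 ≈ 3.3175e-6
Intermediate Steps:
D = -549 (D = 3*(-183) = -549)
f(h) = -h/2
1/(f(-66) + D²) = 1/(-½*(-66) + (-549)²) = 1/(33 + 301401) = 1/301434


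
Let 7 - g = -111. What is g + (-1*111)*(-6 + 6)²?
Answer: 118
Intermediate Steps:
g = 118 (g = 7 - 1*(-111) = 7 + 111 = 118)
g + (-1*111)*(-6 + 6)² = 118 + (-1*111)*(-6 + 6)² = 118 - 111*0² = 118 - 111*0 = 118 + 0 = 118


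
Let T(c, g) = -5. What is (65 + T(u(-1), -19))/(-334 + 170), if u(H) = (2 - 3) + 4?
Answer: -15/41 ≈ -0.36585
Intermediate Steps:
u(H) = 3 (u(H) = -1 + 4 = 3)
(65 + T(u(-1), -19))/(-334 + 170) = (65 - 5)/(-334 + 170) = 60/(-164) = 60*(-1/164) = -15/41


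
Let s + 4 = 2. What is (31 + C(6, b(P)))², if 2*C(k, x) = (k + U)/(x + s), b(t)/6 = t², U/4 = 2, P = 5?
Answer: 21114025/21904 ≈ 963.93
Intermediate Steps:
s = -2 (s = -4 + 2 = -2)
U = 8 (U = 4*2 = 8)
b(t) = 6*t²
C(k, x) = (8 + k)/(2*(-2 + x)) (C(k, x) = ((k + 8)/(x - 2))/2 = ((8 + k)/(-2 + x))/2 = (8 + k)/(2*(-2 + x)))
(31 + C(6, b(P)))² = (31 + (8 + 6)/(2*(-2 + 6*5²)))² = (31 + (½)*14/(-2 + 6*25))² = (31 + (½)*14/(-2 + 150))² = (31 + (½)*14/148)² = (31 + (½)*(1/148)*14)² = (31 + 7/148)² = (4595/148)² = 21114025/21904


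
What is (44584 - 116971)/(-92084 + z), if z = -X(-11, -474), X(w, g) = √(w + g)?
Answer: 2221894836/2826487847 - 24129*I*√485/2826487847 ≈ 0.7861 - 0.000188*I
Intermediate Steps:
X(w, g) = √(g + w)
z = -I*√485 (z = -√(-474 - 11) = -√(-485) = -I*√485 ≈ -22.023*I)
(44584 - 116971)/(-92084 + z) = (44584 - 116971)/(-92084 - I*√485) = -72387/(-92084 - I*√485)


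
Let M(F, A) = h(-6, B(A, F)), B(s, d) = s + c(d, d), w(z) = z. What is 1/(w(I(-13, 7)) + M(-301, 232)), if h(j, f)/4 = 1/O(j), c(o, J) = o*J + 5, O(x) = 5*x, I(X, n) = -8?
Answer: -15/122 ≈ -0.12295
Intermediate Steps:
c(o, J) = 5 + J*o (c(o, J) = J*o + 5 = 5 + J*o)
B(s, d) = 5 + s + d**2 (B(s, d) = s + (5 + d*d) = s + (5 + d**2) = 5 + s + d**2)
h(j, f) = 4/(5*j) (h(j, f) = 4/((5*j)) = 4*(1/(5*j)) = 4/(5*j))
M(F, A) = -2/15 (M(F, A) = (4/5)/(-6) = (4/5)*(-1/6) = -2/15)
1/(w(I(-13, 7)) + M(-301, 232)) = 1/(-8 - 2/15) = 1/(-122/15) = -15/122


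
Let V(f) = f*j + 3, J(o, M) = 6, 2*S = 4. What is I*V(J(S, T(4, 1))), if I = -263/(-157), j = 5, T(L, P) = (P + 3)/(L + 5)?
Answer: 8679/157 ≈ 55.280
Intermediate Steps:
T(L, P) = (3 + P)/(5 + L)
S = 2 (S = (½)*4 = 2)
V(f) = 3 + 5*f (V(f) = f*5 + 3 = 5*f + 3 = 3 + 5*f)
I = 263/157 (I = -263*(-1/157) = 263/157 ≈ 1.6752)
I*V(J(S, T(4, 1))) = 263*(3 + 5*6)/157 = 263*(3 + 30)/157 = (263/157)*33 = 8679/157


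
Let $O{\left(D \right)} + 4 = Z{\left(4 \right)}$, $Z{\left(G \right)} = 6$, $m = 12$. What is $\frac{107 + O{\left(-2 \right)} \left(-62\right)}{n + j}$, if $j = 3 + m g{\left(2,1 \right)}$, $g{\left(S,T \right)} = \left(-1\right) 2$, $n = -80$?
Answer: $\frac{17}{101} \approx 0.16832$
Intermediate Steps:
$g{\left(S,T \right)} = -2$
$j = -21$ ($j = 3 + 12 \left(-2\right) = 3 - 24 = -21$)
$O{\left(D \right)} = 2$ ($O{\left(D \right)} = -4 + 6 = 2$)
$\frac{107 + O{\left(-2 \right)} \left(-62\right)}{n + j} = \frac{107 + 2 \left(-62\right)}{-80 - 21} = \frac{107 - 124}{-101} = \left(-17\right) \left(- \frac{1}{101}\right) = \frac{17}{101}$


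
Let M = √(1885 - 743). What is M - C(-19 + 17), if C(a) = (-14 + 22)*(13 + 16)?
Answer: -232 + √1142 ≈ -198.21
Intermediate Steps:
M = √1142 ≈ 33.793
C(a) = 232 (C(a) = 8*29 = 232)
M - C(-19 + 17) = √1142 - 1*232 = √1142 - 232 = -232 + √1142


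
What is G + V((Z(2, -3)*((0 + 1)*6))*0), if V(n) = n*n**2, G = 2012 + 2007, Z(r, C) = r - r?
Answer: 4019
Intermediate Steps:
Z(r, C) = 0
G = 4019
V(n) = n**3
G + V((Z(2, -3)*((0 + 1)*6))*0) = 4019 + ((0*((0 + 1)*6))*0)**3 = 4019 + ((0*(1*6))*0)**3 = 4019 + ((0*6)*0)**3 = 4019 + (0*0)**3 = 4019 + 0**3 = 4019 + 0 = 4019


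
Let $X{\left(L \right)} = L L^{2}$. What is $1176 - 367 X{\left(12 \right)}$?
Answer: $-633000$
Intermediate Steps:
$X{\left(L \right)} = L^{3}$
$1176 - 367 X{\left(12 \right)} = 1176 - 367 \cdot 12^{3} = 1176 - 634176 = -633000$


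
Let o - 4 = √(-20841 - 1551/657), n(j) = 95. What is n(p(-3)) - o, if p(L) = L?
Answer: 91 - 2*I*√249917106/219 ≈ 91.0 - 144.37*I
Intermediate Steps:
o = 4 + 2*I*√249917106/219 (o = 4 + √(-20841 - 1551/657) = 4 + √(-20841 - 1551*1/657) = 4 + √(-20841 - 517/219) = 4 + √(-4564696/219) = 4 + 2*I*√249917106/219 ≈ 4.0 + 144.37*I)
n(p(-3)) - o = 95 - (4 + 2*I*√249917106/219) = 95 + (-4 - 2*I*√249917106/219) = 91 - 2*I*√249917106/219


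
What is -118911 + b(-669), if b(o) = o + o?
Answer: -120249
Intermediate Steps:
b(o) = 2*o
-118911 + b(-669) = -118911 + 2*(-669) = -118911 - 1338 = -120249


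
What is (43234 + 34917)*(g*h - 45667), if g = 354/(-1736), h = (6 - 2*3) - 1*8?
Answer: -24981559585/7 ≈ -3.5688e+9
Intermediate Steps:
h = -8 (h = (6 - 6) - 8 = 0 - 8 = -8)
g = -177/868 (g = 354*(-1/1736) = -177/868 ≈ -0.20392)
(43234 + 34917)*(g*h - 45667) = (43234 + 34917)*(-177/868*(-8) - 45667) = 78151*(354/217 - 45667) = 78151*(-9909385/217) = -24981559585/7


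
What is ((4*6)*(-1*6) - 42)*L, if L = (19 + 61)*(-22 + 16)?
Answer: 89280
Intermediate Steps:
L = -480 (L = 80*(-6) = -480)
((4*6)*(-1*6) - 42)*L = ((4*6)*(-1*6) - 42)*(-480) = (24*(-6) - 42)*(-480) = (-144 - 42)*(-480) = -186*(-480) = 89280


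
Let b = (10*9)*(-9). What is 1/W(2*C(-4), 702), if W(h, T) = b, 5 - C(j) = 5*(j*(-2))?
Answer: -1/810 ≈ -0.0012346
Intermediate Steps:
C(j) = 5 + 10*j (C(j) = 5 - 5*j*(-2) = 5 - 5*(-2*j) = 5 - (-10)*j = 5 + 10*j)
b = -810 (b = 90*(-9) = -810)
W(h, T) = -810
1/W(2*C(-4), 702) = 1/(-810) = -1/810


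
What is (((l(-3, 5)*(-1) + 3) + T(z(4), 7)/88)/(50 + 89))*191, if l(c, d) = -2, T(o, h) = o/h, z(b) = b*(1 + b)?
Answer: 148025/21406 ≈ 6.9151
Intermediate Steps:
(((l(-3, 5)*(-1) + 3) + T(z(4), 7)/88)/(50 + 89))*191 = (((-2*(-1) + 3) + ((4*(1 + 4))/7)/88)/(50 + 89))*191 = (((2 + 3) + ((4*5)*(1/7))*(1/88))/139)*191 = ((5 + (20*(1/7))*(1/88))*(1/139))*191 = ((5 + (20/7)*(1/88))*(1/139))*191 = ((5 + 5/154)*(1/139))*191 = ((775/154)*(1/139))*191 = (775/21406)*191 = 148025/21406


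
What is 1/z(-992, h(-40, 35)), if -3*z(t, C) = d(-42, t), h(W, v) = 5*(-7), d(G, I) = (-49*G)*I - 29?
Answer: 3/2041565 ≈ 1.4695e-6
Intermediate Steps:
d(G, I) = -29 - 49*G*I (d(G, I) = -49*G*I - 29 = -29 - 49*G*I)
h(W, v) = -35
z(t, C) = 29/3 - 686*t (z(t, C) = -(-29 - 49*(-42)*t)/3 = -(-29 + 2058*t)/3 = 29/3 - 686*t)
1/z(-992, h(-40, 35)) = 1/(29/3 - 686*(-992)) = 1/(29/3 + 680512) = 1/(2041565/3) = 3/2041565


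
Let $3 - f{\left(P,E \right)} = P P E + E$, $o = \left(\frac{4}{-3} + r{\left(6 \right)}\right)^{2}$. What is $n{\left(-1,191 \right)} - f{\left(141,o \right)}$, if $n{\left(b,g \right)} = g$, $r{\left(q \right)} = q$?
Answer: $\frac{3898564}{9} \approx 4.3317 \cdot 10^{5}$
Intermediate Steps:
$o = \frac{196}{9}$ ($o = \left(\frac{4}{-3} + 6\right)^{2} = \left(4 \left(- \frac{1}{3}\right) + 6\right)^{2} = \left(- \frac{4}{3} + 6\right)^{2} = \left(\frac{14}{3}\right)^{2} = \frac{196}{9} \approx 21.778$)
$f{\left(P,E \right)} = 3 - E - E P^{2}$ ($f{\left(P,E \right)} = 3 - \left(P P E + E\right) = 3 - \left(P^{2} E + E\right) = 3 - \left(E P^{2} + E\right) = 3 - \left(E + E P^{2}\right) = 3 - E - E P^{2}$)
$n{\left(-1,191 \right)} - f{\left(141,o \right)} = 191 - \left(3 - \frac{196}{9} - \frac{196 \cdot 141^{2}}{9}\right) = 191 - \left(3 - \frac{196}{9} - \frac{196}{9} \cdot 19881\right) = 191 - \left(3 - \frac{196}{9} - 432964\right) = 191 - - \frac{3896845}{9} = 191 + \frac{3896845}{9} = \frac{3898564}{9}$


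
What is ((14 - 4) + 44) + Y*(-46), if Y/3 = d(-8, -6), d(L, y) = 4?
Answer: -498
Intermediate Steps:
Y = 12 (Y = 3*4 = 12)
((14 - 4) + 44) + Y*(-46) = ((14 - 4) + 44) + 12*(-46) = (10 + 44) - 552 = 54 - 552 = -498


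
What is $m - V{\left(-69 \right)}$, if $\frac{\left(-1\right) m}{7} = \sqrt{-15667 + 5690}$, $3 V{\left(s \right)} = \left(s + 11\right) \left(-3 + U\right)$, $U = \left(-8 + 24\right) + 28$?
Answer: $\frac{2378}{3} - 7 i \sqrt{9977} \approx 792.67 - 699.19 i$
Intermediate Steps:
$U = 44$ ($U = 16 + 28 = 44$)
$V{\left(s \right)} = \frac{451}{3} + \frac{41 s}{3}$ ($V{\left(s \right)} = \frac{\left(s + 11\right) \left(-3 + 44\right)}{3} = \frac{\left(11 + s\right) 41}{3} = \frac{451 + 41 s}{3} = \frac{451}{3} + \frac{41 s}{3}$)
$m = - 7 i \sqrt{9977}$ ($m = - 7 \sqrt{-15667 + 5690} = - 7 \sqrt{-9977} = - 7 i \sqrt{9977} \approx - 699.19 i$)
$m - V{\left(-69 \right)} = - 7 i \sqrt{9977} - \left(\frac{451}{3} + \frac{41}{3} \left(-69\right)\right) = - 7 i \sqrt{9977} - \left(\frac{451}{3} - 943\right) = - 7 i \sqrt{9977} - - \frac{2378}{3} = - 7 i \sqrt{9977} + \frac{2378}{3} = \frac{2378}{3} - 7 i \sqrt{9977}$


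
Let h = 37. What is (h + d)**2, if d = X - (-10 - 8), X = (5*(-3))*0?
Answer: 3025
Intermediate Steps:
X = 0 (X = -15*0 = 0)
d = 18 (d = 0 - (-10 - 8) = 0 - 1*(-18) = 0 + 18 = 18)
(h + d)**2 = (37 + 18)**2 = 55**2 = 3025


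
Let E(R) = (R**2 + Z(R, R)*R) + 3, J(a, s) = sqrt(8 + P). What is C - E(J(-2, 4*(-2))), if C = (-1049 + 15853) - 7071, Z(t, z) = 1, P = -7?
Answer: 7728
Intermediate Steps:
C = 7733 (C = 14804 - 7071 = 7733)
J(a, s) = 1 (J(a, s) = sqrt(8 - 7) = sqrt(1) = 1)
E(R) = 3 + R + R**2 (E(R) = (R**2 + 1*R) + 3 = (R**2 + R) + 3 = (R + R**2) + 3 = 3 + R + R**2)
C - E(J(-2, 4*(-2))) = 7733 - (3 + 1 + 1**2) = 7733 - (3 + 1 + 1) = 7733 - 1*5 = 7733 - 5 = 7728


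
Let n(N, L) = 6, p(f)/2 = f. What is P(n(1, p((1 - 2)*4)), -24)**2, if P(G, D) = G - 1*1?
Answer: 25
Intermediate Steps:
p(f) = 2*f
P(G, D) = -1 + G (P(G, D) = G - 1 = -1 + G)
P(n(1, p((1 - 2)*4)), -24)**2 = (-1 + 6)**2 = 5**2 = 25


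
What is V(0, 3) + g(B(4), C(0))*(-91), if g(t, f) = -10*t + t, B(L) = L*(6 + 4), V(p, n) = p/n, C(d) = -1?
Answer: 32760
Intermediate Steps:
B(L) = 10*L (B(L) = L*10 = 10*L)
g(t, f) = -9*t
V(0, 3) + g(B(4), C(0))*(-91) = 0/3 - 90*4*(-91) = 0*(1/3) - 9*40*(-91) = 0 - 360*(-91) = 0 + 32760 = 32760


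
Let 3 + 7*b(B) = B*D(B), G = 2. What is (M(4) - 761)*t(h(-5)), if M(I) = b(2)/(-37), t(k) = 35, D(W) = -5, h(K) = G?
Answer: -985430/37 ≈ -26633.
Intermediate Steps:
h(K) = 2
b(B) = -3/7 - 5*B/7 (b(B) = -3/7 + (B*(-5))/7 = -3/7 + (-5*B)/7 = -3/7 - 5*B/7)
M(I) = 13/259 (M(I) = (-3/7 - 5/7*2)/(-37) = (-3/7 - 10/7)*(-1/37) = -13/7*(-1/37) = 13/259)
(M(4) - 761)*t(h(-5)) = (13/259 - 761)*35 = -197086/259*35 = -985430/37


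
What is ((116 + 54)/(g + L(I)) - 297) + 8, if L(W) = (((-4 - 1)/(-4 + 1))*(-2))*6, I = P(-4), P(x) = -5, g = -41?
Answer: -17799/61 ≈ -291.79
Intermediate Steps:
I = -5
L(W) = -20 (L(W) = (-5/(-3)*(-2))*6 = (-5*(-1/3)*(-2))*6 = ((5/3)*(-2))*6 = -10/3*6 = -20)
((116 + 54)/(g + L(I)) - 297) + 8 = ((116 + 54)/(-41 - 20) - 297) + 8 = (170/(-61) - 297) + 8 = (170*(-1/61) - 297) + 8 = (-170/61 - 297) + 8 = -18287/61 + 8 = -17799/61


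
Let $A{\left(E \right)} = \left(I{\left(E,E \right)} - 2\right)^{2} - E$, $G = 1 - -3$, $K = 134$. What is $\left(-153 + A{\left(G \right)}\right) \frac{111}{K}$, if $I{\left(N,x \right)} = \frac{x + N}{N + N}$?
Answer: $- \frac{8658}{67} \approx -129.22$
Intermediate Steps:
$I{\left(N,x \right)} = \frac{N + x}{2 N}$
$G = 4$ ($G = 1 + 3 = 4$)
$A{\left(E \right)} = 1 - E$ ($A{\left(E \right)} = \left(\frac{E + E}{2 E} - 2\right)^{2} - E = \left(\frac{2 E}{2 E} - 2\right)^{2} - E = \left(1 - 2\right)^{2} - E = \left(-1\right)^{2} - E = 1 - E$)
$\left(-153 + A{\left(G \right)}\right) \frac{111}{K} = \left(-153 + \left(1 - 4\right)\right) \frac{111}{134} = \left(-153 + \left(1 - 4\right)\right) 111 \cdot \frac{1}{134} = \left(-153 - 3\right) \frac{111}{134} = \left(-156\right) \frac{111}{134} = - \frac{8658}{67}$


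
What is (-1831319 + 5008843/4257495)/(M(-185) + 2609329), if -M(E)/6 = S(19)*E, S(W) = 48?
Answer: -7796826477062/11336044504455 ≈ -0.68779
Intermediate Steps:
M(E) = -288*E
(-1831319 + 5008843/4257495)/(M(-185) + 2609329) = (-1831319 + 5008843/4257495)/(-288*(-185) + 2609329) = (-1831319 + 5008843*(1/4257495))/(53280 + 2609329) = (-1831319 + 5008843/4257495)/2662609 = -7796826477062/4257495*1/2662609 = -7796826477062/11336044504455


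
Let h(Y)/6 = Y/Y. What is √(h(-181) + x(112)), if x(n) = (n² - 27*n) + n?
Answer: √9638 ≈ 98.173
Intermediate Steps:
h(Y) = 6 (h(Y) = 6*(Y/Y) = 6*1 = 6)
x(n) = n² - 26*n
√(h(-181) + x(112)) = √(6 + 112*(-26 + 112)) = √(6 + 112*86) = √(6 + 9632) = √9638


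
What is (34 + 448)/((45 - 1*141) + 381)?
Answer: 482/285 ≈ 1.6912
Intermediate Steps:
(34 + 448)/((45 - 1*141) + 381) = 482/((45 - 141) + 381) = 482/(-96 + 381) = 482/285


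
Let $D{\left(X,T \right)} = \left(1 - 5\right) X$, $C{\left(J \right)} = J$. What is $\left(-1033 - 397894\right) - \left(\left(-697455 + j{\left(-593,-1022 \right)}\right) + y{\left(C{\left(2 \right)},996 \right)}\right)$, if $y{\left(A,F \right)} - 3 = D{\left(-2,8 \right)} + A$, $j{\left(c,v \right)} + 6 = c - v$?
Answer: $298092$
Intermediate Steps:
$j{\left(c,v \right)} = -6 + c - v$ ($j{\left(c,v \right)} = -6 + \left(c - v\right) = -6 + c - v$)
$D{\left(X,T \right)} = - 4 X$
$y{\left(A,F \right)} = 11 + A$ ($y{\left(A,F \right)} = 3 + \left(\left(-4\right) \left(-2\right) + A\right) = 3 + \left(8 + A\right) = 11 + A$)
$\left(-1033 - 397894\right) - \left(\left(-697455 + j{\left(-593,-1022 \right)}\right) + y{\left(C{\left(2 \right)},996 \right)}\right) = \left(-1033 - 397894\right) - \left(\left(-697455 - -423\right) + \left(11 + 2\right)\right) = \left(-1033 - 397894\right) - \left(\left(-697455 - -423\right) + 13\right) = -398927 - \left(\left(-697455 + 423\right) + 13\right) = -398927 - \left(-697032 + 13\right) = -398927 - -697019 = -398927 + 697019 = 298092$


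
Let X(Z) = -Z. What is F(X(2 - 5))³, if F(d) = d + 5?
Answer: 512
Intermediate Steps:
F(d) = 5 + d
F(X(2 - 5))³ = (5 - (2 - 5))³ = (5 - 1*(-3))³ = (5 + 3)³ = 8³ = 512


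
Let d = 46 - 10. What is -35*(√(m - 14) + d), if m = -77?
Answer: -1260 - 35*I*√91 ≈ -1260.0 - 333.88*I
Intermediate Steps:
d = 36
-35*(√(m - 14) + d) = -35*(√(-77 - 14) + 36) = -35*(√(-91) + 36) = -35*(I*√91 + 36) = -35*(36 + I*√91) = -1260 - 35*I*√91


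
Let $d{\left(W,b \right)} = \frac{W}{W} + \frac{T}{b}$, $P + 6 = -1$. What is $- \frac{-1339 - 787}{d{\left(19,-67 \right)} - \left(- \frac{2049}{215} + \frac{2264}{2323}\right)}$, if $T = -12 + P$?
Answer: $\frac{71141944690}{329247759} \approx 216.07$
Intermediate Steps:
$P = -7$ ($P = -6 - 1 = -7$)
$T = -19$ ($T = -12 - 7 = -19$)
$d{\left(W,b \right)} = 1 - \frac{19}{b}$ ($d{\left(W,b \right)} = \frac{W}{W} - \frac{19}{b} = 1 - \frac{19}{b}$)
$- \frac{-1339 - 787}{d{\left(19,-67 \right)} - \left(- \frac{2049}{215} + \frac{2264}{2323}\right)} = - \frac{-1339 - 787}{\frac{-19 - 67}{-67} - \left(- \frac{2049}{215} + \frac{2264}{2323}\right)} = - \frac{-2126}{\left(- \frac{1}{67}\right) \left(-86\right) - - \frac{4273067}{499445}} = - \frac{-2126}{\frac{86}{67} + \left(- \frac{2264}{2323} + \frac{2049}{215}\right)} = - \frac{-2126}{\frac{86}{67} + \frac{4273067}{499445}} = - \frac{-2126}{\frac{329247759}{33462815}} = - \frac{\left(-2126\right) 33462815}{329247759} = \left(-1\right) \left(- \frac{71141944690}{329247759}\right) = \frac{71141944690}{329247759}$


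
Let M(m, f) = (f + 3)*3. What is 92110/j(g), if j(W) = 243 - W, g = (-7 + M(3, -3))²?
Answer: 46055/97 ≈ 474.79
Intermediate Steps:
M(m, f) = 9 + 3*f (M(m, f) = (3 + f)*3 = 9 + 3*f)
g = 49 (g = (-7 + (9 + 3*(-3)))² = (-7 + (9 - 9))² = (-7 + 0)² = (-7)² = 49)
92110/j(g) = 92110/(243 - 1*49) = 92110/(243 - 49) = 92110/194 = 92110*(1/194) = 46055/97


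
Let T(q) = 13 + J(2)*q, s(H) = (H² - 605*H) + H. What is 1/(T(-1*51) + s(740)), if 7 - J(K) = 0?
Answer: 1/100296 ≈ 9.9705e-6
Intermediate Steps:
s(H) = H² - 604*H
J(K) = 7 (J(K) = 7 - 1*0 = 7 + 0 = 7)
T(q) = 13 + 7*q
1/(T(-1*51) + s(740)) = 1/((13 + 7*(-1*51)) + 740*(-604 + 740)) = 1/((13 + 7*(-51)) + 740*136) = 1/((13 - 357) + 100640) = 1/(-344 + 100640) = 1/100296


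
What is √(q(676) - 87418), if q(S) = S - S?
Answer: I*√87418 ≈ 295.67*I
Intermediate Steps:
q(S) = 0
√(q(676) - 87418) = √(0 - 87418) = √(-87418) = I*√87418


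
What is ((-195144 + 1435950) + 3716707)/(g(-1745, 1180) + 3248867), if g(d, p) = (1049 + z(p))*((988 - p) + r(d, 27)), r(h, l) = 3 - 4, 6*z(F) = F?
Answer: 14872539/9025360 ≈ 1.6479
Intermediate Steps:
z(F) = F/6
r(h, l) = -1
g(d, p) = (987 - p)*(1049 + p/6) (g(d, p) = (1049 + p/6)*((988 - p) - 1) = (1049 + p/6)*(987 - p) = (987 - p)*(1049 + p/6))
((-195144 + 1435950) + 3716707)/(g(-1745, 1180) + 3248867) = ((-195144 + 1435950) + 3716707)/((1035363 - 1769/2*1180 - ⅙*1180²) + 3248867) = (1240806 + 3716707)/((1035363 - 1043710 - ⅙*1392400) + 3248867) = 4957513/((1035363 - 1043710 - 696200/3) + 3248867) = 4957513/(-721241/3 + 3248867) = 4957513/(9025360/3) = 4957513*(3/9025360) = 14872539/9025360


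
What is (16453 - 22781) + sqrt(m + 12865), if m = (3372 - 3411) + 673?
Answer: -6328 + sqrt(13499) ≈ -6211.8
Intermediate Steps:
m = 634 (m = -39 + 673 = 634)
(16453 - 22781) + sqrt(m + 12865) = (16453 - 22781) + sqrt(634 + 12865) = -6328 + sqrt(13499)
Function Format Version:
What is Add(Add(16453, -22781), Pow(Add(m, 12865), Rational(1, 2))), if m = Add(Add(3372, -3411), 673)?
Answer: Add(-6328, Pow(13499, Rational(1, 2))) ≈ -6211.8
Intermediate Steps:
m = 634 (m = Add(-39, 673) = 634)
Add(Add(16453, -22781), Pow(Add(m, 12865), Rational(1, 2))) = Add(Add(16453, -22781), Pow(Add(634, 12865), Rational(1, 2))) = Add(-6328, Pow(13499, Rational(1, 2)))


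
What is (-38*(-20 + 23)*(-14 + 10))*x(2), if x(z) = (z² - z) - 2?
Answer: 0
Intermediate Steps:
x(z) = -2 + z² - z
(-38*(-20 + 23)*(-14 + 10))*x(2) = (-38*(-20 + 23)*(-14 + 10))*(-2 + 2² - 1*2) = (-114*(-4))*(-2 + 4 - 2) = -38*(-12)*0 = 456*0 = 0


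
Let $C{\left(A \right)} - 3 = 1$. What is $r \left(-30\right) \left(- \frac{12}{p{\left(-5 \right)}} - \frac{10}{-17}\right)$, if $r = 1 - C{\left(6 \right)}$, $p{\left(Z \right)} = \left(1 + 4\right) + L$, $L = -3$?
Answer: $- \frac{8280}{17} \approx -487.06$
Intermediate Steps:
$C{\left(A \right)} = 4$ ($C{\left(A \right)} = 3 + 1 = 4$)
$p{\left(Z \right)} = 2$ ($p{\left(Z \right)} = \left(1 + 4\right) - 3 = 5 - 3 = 2$)
$r = -3$ ($r = 1 - 4 = -3$)
$r \left(-30\right) \left(- \frac{12}{p{\left(-5 \right)}} - \frac{10}{-17}\right) = \left(-3\right) \left(-30\right) \left(- \frac{12}{2} - \frac{10}{-17}\right) = 90 \left(\left(-12\right) \frac{1}{2} - - \frac{10}{17}\right) = 90 \left(-6 + \frac{10}{17}\right) = 90 \left(- \frac{92}{17}\right) = - \frac{8280}{17}$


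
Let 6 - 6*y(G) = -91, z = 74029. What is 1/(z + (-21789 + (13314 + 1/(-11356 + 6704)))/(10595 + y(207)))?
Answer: 148089442/10962795024715 ≈ 1.3508e-5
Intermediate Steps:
y(G) = 97/6 (y(G) = 1 - ⅙*(-91) = 1 + 91/6 = 97/6)
1/(z + (-21789 + (13314 + 1/(-11356 + 6704)))/(10595 + y(207))) = 1/(74029 + (-21789 + (13314 + 1/(-11356 + 6704)))/(10595 + 97/6)) = 1/(74029 + (-21789 + (13314 + 1/(-4652)))/(63667/6)) = 1/(74029 + (-21789 + (13314 - 1/4652))*(6/63667)) = 1/(74029 + (-21789 + 61936727/4652)*(6/63667)) = 1/(74029 - 39425701/4652*6/63667) = 1/(74029 - 118277103/148089442) = 1/(10962795024715/148089442) = 148089442/10962795024715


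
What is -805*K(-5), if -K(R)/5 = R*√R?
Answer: -20125*I*√5 ≈ -45001.0*I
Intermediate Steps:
K(R) = -5*R^(3/2) (K(R) = -5*R*√R = -5*R^(3/2))
-805*K(-5) = -(-4025)*(-5)^(3/2) = -(-4025)*(-5*I*√5) = -20125*I*√5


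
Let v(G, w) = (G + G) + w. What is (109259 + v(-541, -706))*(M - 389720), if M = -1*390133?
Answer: -83811581763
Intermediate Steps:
v(G, w) = w + 2*G (v(G, w) = 2*G + w = w + 2*G)
M = -390133
(109259 + v(-541, -706))*(M - 389720) = (109259 + (-706 + 2*(-541)))*(-390133 - 389720) = (109259 + (-706 - 1082))*(-779853) = (109259 - 1788)*(-779853) = 107471*(-779853) = -83811581763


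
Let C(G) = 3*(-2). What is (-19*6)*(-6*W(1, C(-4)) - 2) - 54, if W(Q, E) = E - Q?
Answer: -4614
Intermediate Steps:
C(G) = -6
(-19*6)*(-6*W(1, C(-4)) - 2) - 54 = (-19*6)*(-6*(-6 - 1*1) - 2) - 54 = -114*(-6*(-6 - 1) - 2) - 54 = -114*(-6*(-7) - 2) - 54 = -114*(42 - 2) - 54 = -114*40 - 54 = -4560 - 54 = -4614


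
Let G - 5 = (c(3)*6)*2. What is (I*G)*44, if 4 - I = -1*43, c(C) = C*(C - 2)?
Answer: 84788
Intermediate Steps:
c(C) = C*(-2 + C)
I = 47 (I = 4 - (-1)*43 = 4 - 1*(-43) = 4 + 43 = 47)
G = 41 (G = 5 + ((3*(-2 + 3))*6)*2 = 5 + ((3*1)*6)*2 = 5 + (3*6)*2 = 5 + 18*2 = 5 + 36 = 41)
(I*G)*44 = (47*41)*44 = 1927*44 = 84788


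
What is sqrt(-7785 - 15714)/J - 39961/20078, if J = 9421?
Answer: -39961/20078 + 3*I*sqrt(2611)/9421 ≈ -1.9903 + 0.016272*I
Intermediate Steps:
sqrt(-7785 - 15714)/J - 39961/20078 = sqrt(-7785 - 15714)/9421 - 39961/20078 = sqrt(-23499)*(1/9421) - 39961*1/20078 = (3*I*sqrt(2611))*(1/9421) - 39961/20078 = 3*I*sqrt(2611)/9421 - 39961/20078 = -39961/20078 + 3*I*sqrt(2611)/9421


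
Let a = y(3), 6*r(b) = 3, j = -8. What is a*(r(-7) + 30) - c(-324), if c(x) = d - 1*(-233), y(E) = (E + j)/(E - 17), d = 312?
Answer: -14955/28 ≈ -534.11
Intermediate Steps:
r(b) = ½ (r(b) = (⅙)*3 = ½)
y(E) = (-8 + E)/(-17 + E) (y(E) = (E - 8)/(E - 17) = (-8 + E)/(-17 + E))
c(x) = 545 (c(x) = 312 - 1*(-233) = 312 + 233 = 545)
a = 5/14 (a = (-8 + 3)/(-17 + 3) = -5/(-14) = -1/14*(-5) = 5/14 ≈ 0.35714)
a*(r(-7) + 30) - c(-324) = 5*(½ + 30)/14 - 1*545 = (5/14)*(61/2) - 545 = 305/28 - 545 = -14955/28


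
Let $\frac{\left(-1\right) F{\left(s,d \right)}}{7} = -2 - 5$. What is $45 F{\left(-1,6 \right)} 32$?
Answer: $70560$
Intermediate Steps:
$F{\left(s,d \right)} = 49$ ($F{\left(s,d \right)} = - 7 \left(-2 - 5\right) = \left(-7\right) \left(-7\right) = 49$)
$45 F{\left(-1,6 \right)} 32 = 45 \cdot 49 \cdot 32 = 2205 \cdot 32 = 70560$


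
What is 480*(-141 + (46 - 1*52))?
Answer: -70560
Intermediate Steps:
480*(-141 + (46 - 1*52)) = 480*(-141 + (46 - 52)) = 480*(-141 - 6) = 480*(-147) = -70560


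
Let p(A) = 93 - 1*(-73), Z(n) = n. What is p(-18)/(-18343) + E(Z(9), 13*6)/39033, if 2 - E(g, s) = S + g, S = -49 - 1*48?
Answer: -6464/958477 ≈ -0.0067440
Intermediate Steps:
S = -97 (S = -49 - 48 = -97)
p(A) = 166 (p(A) = 93 + 73 = 166)
E(g, s) = 99 - g (E(g, s) = 2 - (-97 + g) = 2 + (97 - g) = 99 - g)
p(-18)/(-18343) + E(Z(9), 13*6)/39033 = 166/(-18343) + (99 - 1*9)/39033 = 166*(-1/18343) + (99 - 9)*(1/39033) = -2/221 + 90*(1/39033) = -2/221 + 10/4337 = -6464/958477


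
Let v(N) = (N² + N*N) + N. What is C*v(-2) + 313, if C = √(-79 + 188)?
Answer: 313 + 6*√109 ≈ 375.64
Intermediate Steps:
v(N) = N + 2*N² (v(N) = (N² + N²) + N = 2*N² + N = N + 2*N²)
C = √109 ≈ 10.440
C*v(-2) + 313 = √109*(-2*(1 + 2*(-2))) + 313 = √109*(-2*(1 - 4)) + 313 = √109*(-2*(-3)) + 313 = √109*6 + 313 = 6*√109 + 313 = 313 + 6*√109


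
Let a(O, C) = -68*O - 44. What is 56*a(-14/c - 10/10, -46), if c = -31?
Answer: -11648/31 ≈ -375.74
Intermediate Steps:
a(O, C) = -44 - 68*O
56*a(-14/c - 10/10, -46) = 56*(-44 - 68*(-14/(-31) - 10/10)) = 56*(-44 - 68*(-14*(-1/31) - 10*⅒)) = 56*(-44 - 68*(14/31 - 1)) = 56*(-44 - 68*(-17/31)) = 56*(-44 + 1156/31) = 56*(-208/31) = -11648/31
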